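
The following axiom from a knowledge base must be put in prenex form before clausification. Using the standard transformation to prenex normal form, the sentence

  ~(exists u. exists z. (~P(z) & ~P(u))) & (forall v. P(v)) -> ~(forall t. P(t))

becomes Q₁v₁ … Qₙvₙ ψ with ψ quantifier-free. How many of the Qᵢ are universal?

0

First replace A → B with ¬A ∨ B.
  ~(~(exists u. exists z. (~P(z) & ~P(u))) & (forall v. P(v))) | ~(forall t. P(t))
Move each ¬ inward, flipping quantifiers it crosses:
  (exists u. exists z. (~P(z) & ~P(u))) | (exists v. ~P(v)) | (exists t. ~P(t))
Pull the quantifiers to the front (each side's bound variable is not free in the other side):
  exists u. exists z. exists v. exists t. (~P(z) & ~P(u) | ~P(v) | ~P(t))
The prefix is exists u exists z exists v exists t: 0 universal, 4 existential.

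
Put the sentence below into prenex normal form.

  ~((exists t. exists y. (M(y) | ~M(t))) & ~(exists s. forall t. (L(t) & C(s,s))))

forall t. forall y. exists s. forall x. (~M(y) & M(t) | L(x) & C(s,s))

Push ¬ through the quantifiers and connectives to reach negation normal form:
  (forall t. forall y. (~M(y) & M(t))) | (exists s. forall t. (L(t) & C(s,s)))
Give each quantifier a distinct variable: t↦x.
  (forall t. forall y. (~M(y) & M(t))) | (exists s. forall x. (L(x) & C(s,s)))
Pull the quantifiers to the front (each side's bound variable is not free in the other side):
  forall t. forall y. exists s. forall x. (~M(y) & M(t) | L(x) & C(s,s))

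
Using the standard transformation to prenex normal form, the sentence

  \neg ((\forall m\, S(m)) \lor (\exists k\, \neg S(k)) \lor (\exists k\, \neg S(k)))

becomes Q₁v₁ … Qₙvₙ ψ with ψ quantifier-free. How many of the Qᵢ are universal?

Move each ¬ inward, flipping quantifiers it crosses:
  (\exists m\, \neg S(m)) \land (\forall k\, S(k)) \land (\forall k\, S(k))
Rename bound variables to avoid capture: k↦u.
  (\exists m\, \neg S(m)) \land (\forall k\, S(k)) \land (\forall u\, S(u))
Finally move all quantifiers to the prefix:
  \exists m\, \forall k\, \forall u\, (\neg S(m) \land S(k) \land S(u))
The prefix is \exists m \forall k \forall u: 2 universal, 1 existential.

2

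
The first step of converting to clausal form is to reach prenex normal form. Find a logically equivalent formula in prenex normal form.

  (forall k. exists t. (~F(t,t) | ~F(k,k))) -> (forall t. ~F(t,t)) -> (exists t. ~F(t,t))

exists k. forall t. exists w. exists v. (F(t,t) & F(k,k) | F(w,w) | ~F(v,v))

First replace A → B with ¬A ∨ B.
  ~(forall k. exists t. (~F(t,t) | ~F(k,k))) | ~(forall t. ~F(t,t)) | (exists t. ~F(t,t))
Drive negations inward (¬∀x A ≡ ∃x ¬A, ¬∃x A ≡ ∀x ¬A, De Morgan for ∧/∨):
  (exists k. forall t. (F(t,t) & F(k,k))) | (exists t. F(t,t)) | (exists t. ~F(t,t))
Standardize variables apart so no two quantifiers bind the same name: t↦w, t↦v.
  (exists k. forall t. (F(t,t) & F(k,k))) | (exists w. F(w,w)) | (exists v. ~F(v,v))
Finally move all quantifiers to the prefix:
  exists k. forall t. exists w. exists v. (F(t,t) & F(k,k) | F(w,w) | ~F(v,v))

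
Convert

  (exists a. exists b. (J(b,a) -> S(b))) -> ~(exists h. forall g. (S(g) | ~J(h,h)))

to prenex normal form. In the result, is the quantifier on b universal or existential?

universal

Rewrite implications/biconditionals: A → B as ¬A ∨ B.
  ~(exists a. exists b. (~J(b,a) | S(b))) | ~(exists h. forall g. (S(g) | ~J(h,h)))
Drive negations inward (¬∀x A ≡ ∃x ¬A, ¬∃x A ≡ ∀x ¬A, De Morgan for ∧/∨):
  (forall a. forall b. (J(b,a) & ~S(b))) | (forall h. exists g. (~S(g) & J(h,h)))
All bound variables are already distinct, so no renaming is needed.
Extract every quantifier outward, since the variables are now distinct and don't occur free across branches:
  forall a. forall b. forall h. exists g. (J(b,a) & ~S(b) | ~S(g) & J(h,h))
The quantifier exists b sits under an odd number of negations (counting the antecedent side of each →), so it flips to forall b.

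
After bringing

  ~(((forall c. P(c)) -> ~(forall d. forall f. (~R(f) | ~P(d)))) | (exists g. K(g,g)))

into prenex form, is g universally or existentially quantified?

universal

First replace A → B with ¬A ∨ B.
  ~(~(forall c. P(c)) | ~(forall d. forall f. (~R(f) | ~P(d))) | (exists g. K(g,g)))
Drive negations inward (¬∀x A ≡ ∃x ¬A, ¬∃x A ≡ ∀x ¬A, De Morgan for ∧/∨):
  (forall c. P(c)) & (forall d. forall f. (~R(f) | ~P(d))) & (forall g. ~K(g,g))
Extract every quantifier outward, since the variables are now distinct and don't occur free across branches:
  forall c. forall d. forall f. forall g. (P(c) & (~R(f) | ~P(d)) & ~K(g,g))
The quantifier exists g sits under an odd number of negations (counting the antecedent side of each →), so it flips to forall g.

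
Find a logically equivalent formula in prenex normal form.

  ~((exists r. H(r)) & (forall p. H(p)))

forall r. exists p. (~H(r) | ~H(p))

Push ¬ through the quantifiers and connectives to reach negation normal form:
  (forall r. ~H(r)) | (exists p. ~H(p))
Extract every quantifier outward, since the variables are now distinct and don't occur free across branches:
  forall r. exists p. (~H(r) | ~H(p))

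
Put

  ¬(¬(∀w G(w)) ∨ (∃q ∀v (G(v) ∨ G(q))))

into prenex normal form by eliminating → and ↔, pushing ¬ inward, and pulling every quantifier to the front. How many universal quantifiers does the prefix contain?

Move each ¬ inward, flipping quantifiers it crosses:
  (∀w G(w)) ∧ (∀q ∃v (¬G(v) ∧ ¬G(q)))
All bound variables are already distinct, so no renaming is needed.
Finally move all quantifiers to the prefix:
  ∀w ∀q ∃v (G(w) ∧ ¬G(v) ∧ ¬G(q))
The prefix is ∀w ∀q ∃v: 2 universal, 1 existential.

2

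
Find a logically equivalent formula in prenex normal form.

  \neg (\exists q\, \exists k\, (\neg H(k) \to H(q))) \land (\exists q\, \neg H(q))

Rewrite implications/biconditionals: A → B as ¬A ∨ B.
  \neg (\exists q\, \exists k\, (\neg \neg H(k) \lor H(q))) \land (\exists q\, \neg H(q))
Drive negations inward (¬∀x A ≡ ∃x ¬A, ¬∃x A ≡ ∀x ¬A, De Morgan for ∧/∨):
  (\forall q\, \forall k\, (\neg H(k) \land \neg H(q))) \land (\exists q\, \neg H(q))
Rename bound variables to avoid capture: q↦z1.
  (\forall q\, \forall k\, (\neg H(k) \land \neg H(q))) \land (\exists z1\, \neg H(z1))
Finally move all quantifiers to the prefix:
  \forall q\, \forall k\, \exists z1\, (\neg H(k) \land \neg H(q) \land \neg H(z1))

\forall q\, \forall k\, \exists z1\, (\neg H(k) \land \neg H(q) \land \neg H(z1))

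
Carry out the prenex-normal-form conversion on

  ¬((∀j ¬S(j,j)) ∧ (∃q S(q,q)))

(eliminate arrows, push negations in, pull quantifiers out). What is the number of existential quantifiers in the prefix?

Push ¬ through the quantifiers and connectives to reach negation normal form:
  (∃j S(j,j)) ∨ (∀q ¬S(q,q))
All bound variables are already distinct, so no renaming is needed.
Extract every quantifier outward, since the variables are now distinct and don't occur free across branches:
  ∃j ∀q (S(j,j) ∨ ¬S(q,q))
The prefix is ∃j ∀q: 1 universal, 1 existential.

1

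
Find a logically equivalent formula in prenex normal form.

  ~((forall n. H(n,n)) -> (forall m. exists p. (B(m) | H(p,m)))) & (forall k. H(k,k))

First replace A → B with ¬A ∨ B.
  ~(~(forall n. H(n,n)) | (forall m. exists p. (B(m) | H(p,m)))) & (forall k. H(k,k))
Move each ¬ inward, flipping quantifiers it crosses:
  (forall n. H(n,n)) & (exists m. forall p. (~B(m) & ~H(p,m))) & (forall k. H(k,k))
All bound variables are already distinct, so no renaming is needed.
Finally move all quantifiers to the prefix:
  forall n. exists m. forall p. forall k. (H(n,n) & ~B(m) & ~H(p,m) & H(k,k))

forall n. exists m. forall p. forall k. (H(n,n) & ~B(m) & ~H(p,m) & H(k,k))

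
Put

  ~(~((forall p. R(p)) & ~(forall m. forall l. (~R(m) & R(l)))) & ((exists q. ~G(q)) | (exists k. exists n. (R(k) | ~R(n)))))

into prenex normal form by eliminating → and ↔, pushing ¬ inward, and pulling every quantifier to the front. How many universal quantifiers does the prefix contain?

Push ¬ through the quantifiers and connectives to reach negation normal form:
  (forall p. R(p)) & (exists m. exists l. (R(m) | ~R(l))) | (forall q. G(q)) & (forall k. forall n. (~R(k) & R(n)))
All bound variables are already distinct, so no renaming is needed.
Extract every quantifier outward, since the variables are now distinct and don't occur free across branches:
  forall p. exists m. exists l. forall q. forall k. forall n. (R(p) & (R(m) | ~R(l)) | G(q) & ~R(k) & R(n))
The prefix is forall p exists m exists l forall q forall k forall n: 4 universal, 2 existential.

4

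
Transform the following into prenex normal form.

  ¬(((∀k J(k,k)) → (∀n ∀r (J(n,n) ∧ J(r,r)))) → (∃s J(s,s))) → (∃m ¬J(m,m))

Rewrite implications/biconditionals: A → B as ¬A ∨ B.
  ¬¬(¬(¬(∀k J(k,k)) ∨ (∀n ∀r (J(n,n) ∧ J(r,r)))) ∨ (∃s J(s,s))) ∨ (∃m ¬J(m,m))
Drive negations inward (¬∀x A ≡ ∃x ¬A, ¬∃x A ≡ ∀x ¬A, De Morgan for ∧/∨):
  (∀k J(k,k)) ∧ (∃n ∃r (¬J(n,n) ∨ ¬J(r,r))) ∨ (∃s J(s,s)) ∨ (∃m ¬J(m,m))
Finally move all quantifiers to the prefix:
  ∀k ∃n ∃r ∃s ∃m (J(k,k) ∧ (¬J(n,n) ∨ ¬J(r,r)) ∨ J(s,s) ∨ ¬J(m,m))

∀k ∃n ∃r ∃s ∃m (J(k,k) ∧ (¬J(n,n) ∨ ¬J(r,r)) ∨ J(s,s) ∨ ¬J(m,m))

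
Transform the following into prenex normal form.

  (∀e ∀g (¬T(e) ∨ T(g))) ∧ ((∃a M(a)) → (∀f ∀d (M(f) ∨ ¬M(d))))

∀e ∀g ∀a ∀f ∀d ((¬T(e) ∨ T(g)) ∧ (¬M(a) ∨ M(f) ∨ ¬M(d)))

Eliminate → and ↔ using ¬ and ∨.
  (∀e ∀g (¬T(e) ∨ T(g))) ∧ (¬(∃a M(a)) ∨ (∀f ∀d (M(f) ∨ ¬M(d))))
Move each ¬ inward, flipping quantifiers it crosses:
  (∀e ∀g (¬T(e) ∨ T(g))) ∧ ((∀a ¬M(a)) ∨ (∀f ∀d (M(f) ∨ ¬M(d))))
All bound variables are already distinct, so no renaming is needed.
Pull the quantifiers to the front (each side's bound variable is not free in the other side):
  ∀e ∀g ∀a ∀f ∀d ((¬T(e) ∨ T(g)) ∧ (¬M(a) ∨ M(f) ∨ ¬M(d)))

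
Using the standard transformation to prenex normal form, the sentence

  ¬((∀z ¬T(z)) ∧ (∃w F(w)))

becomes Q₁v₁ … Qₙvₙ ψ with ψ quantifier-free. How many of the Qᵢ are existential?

Drive negations inward (¬∀x A ≡ ∃x ¬A, ¬∃x A ≡ ∀x ¬A, De Morgan for ∧/∨):
  (∃z T(z)) ∨ (∀w ¬F(w))
All bound variables are already distinct, so no renaming is needed.
Extract every quantifier outward, since the variables are now distinct and don't occur free across branches:
  ∃z ∀w (T(z) ∨ ¬F(w))
The prefix is ∃z ∀w: 1 universal, 1 existential.

1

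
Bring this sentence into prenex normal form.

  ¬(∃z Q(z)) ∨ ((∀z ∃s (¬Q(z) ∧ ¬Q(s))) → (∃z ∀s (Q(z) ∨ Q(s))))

Rewrite implications/biconditionals: A → B as ¬A ∨ B.
  ¬(∃z Q(z)) ∨ ¬(∀z ∃s (¬Q(z) ∧ ¬Q(s))) ∨ (∃z ∀s (Q(z) ∨ Q(s)))
Push ¬ through the quantifiers and connectives to reach negation normal form:
  (∀z ¬Q(z)) ∨ (∃z ∀s (Q(z) ∨ Q(s))) ∨ (∃z ∀s (Q(z) ∨ Q(s)))
Rename bound variables to avoid capture: z↦x1, z↦r, s↦c.
  (∀z ¬Q(z)) ∨ (∃x1 ∀s (Q(x1) ∨ Q(s))) ∨ (∃r ∀c (Q(r) ∨ Q(c)))
Finally move all quantifiers to the prefix:
  ∀z ∃x1 ∀s ∃r ∀c (¬Q(z) ∨ Q(x1) ∨ Q(s) ∨ Q(r) ∨ Q(c))

∀z ∃x1 ∀s ∃r ∀c (¬Q(z) ∨ Q(x1) ∨ Q(s) ∨ Q(r) ∨ Q(c))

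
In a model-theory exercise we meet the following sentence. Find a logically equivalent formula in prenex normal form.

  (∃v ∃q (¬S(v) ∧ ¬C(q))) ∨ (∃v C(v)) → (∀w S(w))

∀v ∀q ∀t ∀w ((S(v) ∨ C(q)) ∧ ¬C(t) ∨ S(w))

Rewrite implications/biconditionals: A → B as ¬A ∨ B.
  ¬((∃v ∃q (¬S(v) ∧ ¬C(q))) ∨ (∃v C(v))) ∨ (∀w S(w))
Drive negations inward (¬∀x A ≡ ∃x ¬A, ¬∃x A ≡ ∀x ¬A, De Morgan for ∧/∨):
  (∀v ∀q (S(v) ∨ C(q))) ∧ (∀v ¬C(v)) ∨ (∀w S(w))
Give each quantifier a distinct variable: v↦t.
  (∀v ∀q (S(v) ∨ C(q))) ∧ (∀t ¬C(t)) ∨ (∀w S(w))
Extract every quantifier outward, since the variables are now distinct and don't occur free across branches:
  ∀v ∀q ∀t ∀w ((S(v) ∨ C(q)) ∧ ¬C(t) ∨ S(w))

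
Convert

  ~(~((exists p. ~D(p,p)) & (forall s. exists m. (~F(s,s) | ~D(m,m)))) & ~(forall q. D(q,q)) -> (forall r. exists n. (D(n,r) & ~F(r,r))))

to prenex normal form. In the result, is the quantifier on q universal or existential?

existential

Eliminate → and ↔ using ¬ and ∨.
  ~(~(~((exists p. ~D(p,p)) & (forall s. exists m. (~F(s,s) | ~D(m,m)))) & ~(forall q. D(q,q))) | (forall r. exists n. (D(n,r) & ~F(r,r))))
Move each ¬ inward, flipping quantifiers it crosses:
  ((forall p. D(p,p)) | (exists s. forall m. (F(s,s) & D(m,m)))) & (exists q. ~D(q,q)) & (exists r. forall n. (~D(n,r) | F(r,r)))
All bound variables are already distinct, so no renaming is needed.
Pull the quantifiers to the front (each side's bound variable is not free in the other side):
  forall p. exists s. forall m. exists q. exists r. forall n. ((D(p,p) | F(s,s) & D(m,m)) & ~D(q,q) & (~D(n,r) | F(r,r)))
The quantifier forall q sits under an odd number of negations (counting the antecedent side of each →), so it flips to exists q.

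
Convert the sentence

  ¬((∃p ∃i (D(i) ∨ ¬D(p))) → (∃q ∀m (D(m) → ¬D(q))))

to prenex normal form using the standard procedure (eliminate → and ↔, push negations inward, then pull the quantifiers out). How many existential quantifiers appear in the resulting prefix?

Rewrite implications/biconditionals: A → B as ¬A ∨ B.
  ¬(¬(∃p ∃i (D(i) ∨ ¬D(p))) ∨ (∃q ∀m (¬D(m) ∨ ¬D(q))))
Drive negations inward (¬∀x A ≡ ∃x ¬A, ¬∃x A ≡ ∀x ¬A, De Morgan for ∧/∨):
  (∃p ∃i (D(i) ∨ ¬D(p))) ∧ (∀q ∃m (D(m) ∧ D(q)))
Extract every quantifier outward, since the variables are now distinct and don't occur free across branches:
  ∃p ∃i ∀q ∃m ((D(i) ∨ ¬D(p)) ∧ D(m) ∧ D(q))
The prefix is ∃p ∃i ∀q ∃m: 1 universal, 3 existential.

3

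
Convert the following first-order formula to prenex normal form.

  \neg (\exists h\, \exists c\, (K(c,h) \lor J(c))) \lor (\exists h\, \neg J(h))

Move each ¬ inward, flipping quantifiers it crosses:
  (\forall h\, \forall c\, (\neg K(c,h) \land \neg J(c))) \lor (\exists h\, \neg J(h))
Rename bound variables to avoid capture: h↦a.
  (\forall h\, \forall c\, (\neg K(c,h) \land \neg J(c))) \lor (\exists a\, \neg J(a))
Extract every quantifier outward, since the variables are now distinct and don't occur free across branches:
  \forall h\, \forall c\, \exists a\, (\neg K(c,h) \land \neg J(c) \lor \neg J(a))

\forall h\, \forall c\, \exists a\, (\neg K(c,h) \land \neg J(c) \lor \neg J(a))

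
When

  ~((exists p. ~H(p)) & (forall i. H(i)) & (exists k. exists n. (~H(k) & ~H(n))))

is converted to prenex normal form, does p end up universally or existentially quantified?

universal

Move each ¬ inward, flipping quantifiers it crosses:
  (forall p. H(p)) | (exists i. ~H(i)) | (forall k. forall n. (H(k) | H(n)))
All bound variables are already distinct, so no renaming is needed.
Finally move all quantifiers to the prefix:
  forall p. exists i. forall k. forall n. (H(p) | ~H(i) | H(k) | H(n))
The quantifier exists p sits under an odd number of negations, so it flips to forall p.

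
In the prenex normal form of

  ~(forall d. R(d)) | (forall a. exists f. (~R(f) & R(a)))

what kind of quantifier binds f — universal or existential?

Drive negations inward (¬∀x A ≡ ∃x ¬A, ¬∃x A ≡ ∀x ¬A, De Morgan for ∧/∨):
  (exists d. ~R(d)) | (forall a. exists f. (~R(f) & R(a)))
All bound variables are already distinct, so no renaming is needed.
Finally move all quantifiers to the prefix:
  exists d. forall a. exists f. (~R(d) | ~R(f) & R(a))
The quantifier exists f sits under an even number of negations, so it remains existential.

existential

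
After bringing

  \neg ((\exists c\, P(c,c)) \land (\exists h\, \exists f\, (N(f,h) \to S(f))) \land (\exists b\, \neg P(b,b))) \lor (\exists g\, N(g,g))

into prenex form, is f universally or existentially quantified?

Rewrite implications/biconditionals: A → B as ¬A ∨ B.
  \neg ((\exists c\, P(c,c)) \land (\exists h\, \exists f\, (\neg N(f,h) \lor S(f))) \land (\exists b\, \neg P(b,b))) \lor (\exists g\, N(g,g))
Push ¬ through the quantifiers and connectives to reach negation normal form:
  (\forall c\, \neg P(c,c)) \lor (\forall h\, \forall f\, (N(f,h) \land \neg S(f))) \lor (\forall b\, P(b,b)) \lor (\exists g\, N(g,g))
All bound variables are already distinct, so no renaming is needed.
Pull the quantifiers to the front (each side's bound variable is not free in the other side):
  \forall c\, \forall h\, \forall f\, \forall b\, \exists g\, (\neg P(c,c) \lor N(f,h) \land \neg S(f) \lor P(b,b) \lor N(g,g))
The quantifier \exists f sits under an odd number of negations (counting the antecedent side of each →), so it flips to \forall f.

universal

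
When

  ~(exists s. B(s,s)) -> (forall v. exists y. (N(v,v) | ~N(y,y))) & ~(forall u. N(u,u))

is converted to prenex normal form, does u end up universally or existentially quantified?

First replace A → B with ¬A ∨ B.
  ~~(exists s. B(s,s)) | (forall v. exists y. (N(v,v) | ~N(y,y))) & ~(forall u. N(u,u))
Drive negations inward (¬∀x A ≡ ∃x ¬A, ¬∃x A ≡ ∀x ¬A, De Morgan for ∧/∨):
  (exists s. B(s,s)) | (forall v. exists y. (N(v,v) | ~N(y,y))) & (exists u. ~N(u,u))
Extract every quantifier outward, since the variables are now distinct and don't occur free across branches:
  exists s. forall v. exists y. exists u. (B(s,s) | (N(v,v) | ~N(y,y)) & ~N(u,u))
The quantifier forall u sits under an odd number of negations (counting the antecedent side of each →), so it flips to exists u.

existential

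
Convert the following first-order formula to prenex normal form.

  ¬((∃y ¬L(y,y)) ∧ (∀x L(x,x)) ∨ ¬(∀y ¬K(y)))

∀y ∃x ∀z1 ((L(y,y) ∨ ¬L(x,x)) ∧ ¬K(z1))

Move each ¬ inward, flipping quantifiers it crosses:
  ((∀y L(y,y)) ∨ (∃x ¬L(x,x))) ∧ (∀y ¬K(y))
Standardize variables apart so no two quantifiers bind the same name: y↦z1.
  ((∀y L(y,y)) ∨ (∃x ¬L(x,x))) ∧ (∀z1 ¬K(z1))
Finally move all quantifiers to the prefix:
  ∀y ∃x ∀z1 ((L(y,y) ∨ ¬L(x,x)) ∧ ¬K(z1))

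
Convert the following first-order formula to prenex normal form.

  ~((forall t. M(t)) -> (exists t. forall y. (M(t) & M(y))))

forall t. forall z1. exists y. (M(t) & (~M(z1) | ~M(y)))

Rewrite implications/biconditionals: A → B as ¬A ∨ B.
  ~(~(forall t. M(t)) | (exists t. forall y. (M(t) & M(y))))
Push ¬ through the quantifiers and connectives to reach negation normal form:
  (forall t. M(t)) & (forall t. exists y. (~M(t) | ~M(y)))
Give each quantifier a distinct variable: t↦z1.
  (forall t. M(t)) & (forall z1. exists y. (~M(z1) | ~M(y)))
Extract every quantifier outward, since the variables are now distinct and don't occur free across branches:
  forall t. forall z1. exists y. (M(t) & (~M(z1) | ~M(y)))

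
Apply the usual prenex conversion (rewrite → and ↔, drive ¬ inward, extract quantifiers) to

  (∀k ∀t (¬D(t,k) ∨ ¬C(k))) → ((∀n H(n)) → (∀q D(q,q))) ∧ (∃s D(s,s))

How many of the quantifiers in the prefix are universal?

First replace A → B with ¬A ∨ B.
  ¬(∀k ∀t (¬D(t,k) ∨ ¬C(k))) ∨ (¬(∀n H(n)) ∨ (∀q D(q,q))) ∧ (∃s D(s,s))
Push ¬ through the quantifiers and connectives to reach negation normal form:
  (∃k ∃t (D(t,k) ∧ C(k))) ∨ ((∃n ¬H(n)) ∨ (∀q D(q,q))) ∧ (∃s D(s,s))
All bound variables are already distinct, so no renaming is needed.
Extract every quantifier outward, since the variables are now distinct and don't occur free across branches:
  ∃k ∃t ∃n ∀q ∃s (D(t,k) ∧ C(k) ∨ (¬H(n) ∨ D(q,q)) ∧ D(s,s))
The prefix is ∃k ∃t ∃n ∀q ∃s: 1 universal, 4 existential.

1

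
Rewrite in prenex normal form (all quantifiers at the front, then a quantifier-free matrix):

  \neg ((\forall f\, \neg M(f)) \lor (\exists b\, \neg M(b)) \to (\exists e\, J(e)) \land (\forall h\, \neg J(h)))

First replace A → B with ¬A ∨ B.
  \neg (\neg ((\forall f\, \neg M(f)) \lor (\exists b\, \neg M(b))) \lor (\exists e\, J(e)) \land (\forall h\, \neg J(h)))
Push ¬ through the quantifiers and connectives to reach negation normal form:
  ((\forall f\, \neg M(f)) \lor (\exists b\, \neg M(b))) \land ((\forall e\, \neg J(e)) \lor (\exists h\, J(h)))
All bound variables are already distinct, so no renaming is needed.
Finally move all quantifiers to the prefix:
  \forall f\, \exists b\, \forall e\, \exists h\, ((\neg M(f) \lor \neg M(b)) \land (\neg J(e) \lor J(h)))

\forall f\, \exists b\, \forall e\, \exists h\, ((\neg M(f) \lor \neg M(b)) \land (\neg J(e) \lor J(h)))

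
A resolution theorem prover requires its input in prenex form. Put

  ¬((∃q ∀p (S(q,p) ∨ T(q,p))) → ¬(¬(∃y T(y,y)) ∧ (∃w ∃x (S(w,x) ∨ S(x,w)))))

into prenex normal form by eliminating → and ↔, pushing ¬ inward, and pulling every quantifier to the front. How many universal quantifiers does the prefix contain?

First replace A → B with ¬A ∨ B.
  ¬(¬(∃q ∀p (S(q,p) ∨ T(q,p))) ∨ ¬(¬(∃y T(y,y)) ∧ (∃w ∃x (S(w,x) ∨ S(x,w)))))
Push ¬ through the quantifiers and connectives to reach negation normal form:
  (∃q ∀p (S(q,p) ∨ T(q,p))) ∧ (∀y ¬T(y,y)) ∧ (∃w ∃x (S(w,x) ∨ S(x,w)))
All bound variables are already distinct, so no renaming is needed.
Pull the quantifiers to the front (each side's bound variable is not free in the other side):
  ∃q ∀p ∀y ∃w ∃x ((S(q,p) ∨ T(q,p)) ∧ ¬T(y,y) ∧ (S(w,x) ∨ S(x,w)))
The prefix is ∃q ∀p ∀y ∃w ∃x: 2 universal, 3 existential.

2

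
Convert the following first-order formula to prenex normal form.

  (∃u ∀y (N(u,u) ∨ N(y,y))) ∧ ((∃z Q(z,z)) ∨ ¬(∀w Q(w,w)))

Push ¬ through the quantifiers and connectives to reach negation normal form:
  (∃u ∀y (N(u,u) ∨ N(y,y))) ∧ ((∃z Q(z,z)) ∨ (∃w ¬Q(w,w)))
Finally move all quantifiers to the prefix:
  ∃u ∀y ∃z ∃w ((N(u,u) ∨ N(y,y)) ∧ (Q(z,z) ∨ ¬Q(w,w)))

∃u ∀y ∃z ∃w ((N(u,u) ∨ N(y,y)) ∧ (Q(z,z) ∨ ¬Q(w,w)))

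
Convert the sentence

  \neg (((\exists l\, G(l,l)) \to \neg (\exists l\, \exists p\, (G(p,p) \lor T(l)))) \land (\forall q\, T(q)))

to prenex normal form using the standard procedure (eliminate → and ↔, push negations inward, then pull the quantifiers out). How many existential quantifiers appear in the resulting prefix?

4

Eliminate → and ↔ using ¬ and ∨.
  \neg ((\neg (\exists l\, G(l,l)) \lor \neg (\exists l\, \exists p\, (G(p,p) \lor T(l)))) \land (\forall q\, T(q)))
Drive negations inward (¬∀x A ≡ ∃x ¬A, ¬∃x A ≡ ∀x ¬A, De Morgan for ∧/∨):
  (\exists l\, G(l,l)) \land (\exists l\, \exists p\, (G(p,p) \lor T(l))) \lor (\exists q\, \neg T(q))
Rename bound variables to avoid capture: l↦b.
  (\exists l\, G(l,l)) \land (\exists b\, \exists p\, (G(p,p) \lor T(b))) \lor (\exists q\, \neg T(q))
Finally move all quantifiers to the prefix:
  \exists l\, \exists b\, \exists p\, \exists q\, (G(l,l) \land (G(p,p) \lor T(b)) \lor \neg T(q))
The prefix is \exists l \exists b \exists p \exists q: 0 universal, 4 existential.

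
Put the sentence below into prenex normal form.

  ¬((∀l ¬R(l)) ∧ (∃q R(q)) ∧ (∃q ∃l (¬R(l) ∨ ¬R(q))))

∃l ∀q ∀z1 ∀r (R(l) ∨ ¬R(q) ∨ R(r) ∧ R(z1))

Drive negations inward (¬∀x A ≡ ∃x ¬A, ¬∃x A ≡ ∀x ¬A, De Morgan for ∧/∨):
  (∃l R(l)) ∨ (∀q ¬R(q)) ∨ (∀q ∀l (R(l) ∧ R(q)))
Rename bound variables to avoid capture: q↦z1, l↦r.
  (∃l R(l)) ∨ (∀q ¬R(q)) ∨ (∀z1 ∀r (R(r) ∧ R(z1)))
Extract every quantifier outward, since the variables are now distinct and don't occur free across branches:
  ∃l ∀q ∀z1 ∀r (R(l) ∨ ¬R(q) ∨ R(r) ∧ R(z1))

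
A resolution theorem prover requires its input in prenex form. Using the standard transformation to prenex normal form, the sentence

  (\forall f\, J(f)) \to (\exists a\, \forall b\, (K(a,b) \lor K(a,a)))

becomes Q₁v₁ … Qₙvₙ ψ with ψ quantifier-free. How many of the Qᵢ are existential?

First replace A → B with ¬A ∨ B.
  \neg (\forall f\, J(f)) \lor (\exists a\, \forall b\, (K(a,b) \lor K(a,a)))
Move each ¬ inward, flipping quantifiers it crosses:
  (\exists f\, \neg J(f)) \lor (\exists a\, \forall b\, (K(a,b) \lor K(a,a)))
Finally move all quantifiers to the prefix:
  \exists f\, \exists a\, \forall b\, (\neg J(f) \lor K(a,b) \lor K(a,a))
The prefix is \exists f \exists a \forall b: 1 universal, 2 existential.

2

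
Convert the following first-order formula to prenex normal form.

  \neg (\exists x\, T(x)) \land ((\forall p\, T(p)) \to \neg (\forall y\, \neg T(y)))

\forall x\, \exists p\, \exists y\, (\neg T(x) \land (\neg T(p) \lor T(y)))

First replace A → B with ¬A ∨ B.
  \neg (\exists x\, T(x)) \land (\neg (\forall p\, T(p)) \lor \neg (\forall y\, \neg T(y)))
Move each ¬ inward, flipping quantifiers it crosses:
  (\forall x\, \neg T(x)) \land ((\exists p\, \neg T(p)) \lor (\exists y\, T(y)))
Pull the quantifiers to the front (each side's bound variable is not free in the other side):
  \forall x\, \exists p\, \exists y\, (\neg T(x) \land (\neg T(p) \lor T(y)))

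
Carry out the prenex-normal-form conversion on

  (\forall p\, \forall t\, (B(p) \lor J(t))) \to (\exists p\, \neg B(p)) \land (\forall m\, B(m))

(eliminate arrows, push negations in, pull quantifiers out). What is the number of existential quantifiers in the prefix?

Rewrite implications/biconditionals: A → B as ¬A ∨ B.
  \neg (\forall p\, \forall t\, (B(p) \lor J(t))) \lor (\exists p\, \neg B(p)) \land (\forall m\, B(m))
Move each ¬ inward, flipping quantifiers it crosses:
  (\exists p\, \exists t\, (\neg B(p) \land \neg J(t))) \lor (\exists p\, \neg B(p)) \land (\forall m\, B(m))
Standardize variables apart so no two quantifiers bind the same name: p↦q.
  (\exists p\, \exists t\, (\neg B(p) \land \neg J(t))) \lor (\exists q\, \neg B(q)) \land (\forall m\, B(m))
Extract every quantifier outward, since the variables are now distinct and don't occur free across branches:
  \exists p\, \exists t\, \exists q\, \forall m\, (\neg B(p) \land \neg J(t) \lor \neg B(q) \land B(m))
The prefix is \exists p \exists t \exists q \forall m: 1 universal, 3 existential.

3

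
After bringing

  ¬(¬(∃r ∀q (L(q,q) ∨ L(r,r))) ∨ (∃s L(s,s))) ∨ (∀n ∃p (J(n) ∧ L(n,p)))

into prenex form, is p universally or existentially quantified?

existential

Push ¬ through the quantifiers and connectives to reach negation normal form:
  (∃r ∀q (L(q,q) ∨ L(r,r))) ∧ (∀s ¬L(s,s)) ∨ (∀n ∃p (J(n) ∧ L(n,p)))
All bound variables are already distinct, so no renaming is needed.
Extract every quantifier outward, since the variables are now distinct and don't occur free across branches:
  ∃r ∀q ∀s ∀n ∃p ((L(q,q) ∨ L(r,r)) ∧ ¬L(s,s) ∨ J(n) ∧ L(n,p))
The quantifier ∃p sits under an even number of negations, so it remains existential.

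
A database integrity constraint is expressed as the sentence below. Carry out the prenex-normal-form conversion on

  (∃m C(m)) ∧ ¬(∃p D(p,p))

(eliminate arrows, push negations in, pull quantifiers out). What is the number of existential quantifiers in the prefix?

1

Push ¬ through the quantifiers and connectives to reach negation normal form:
  (∃m C(m)) ∧ (∀p ¬D(p,p))
All bound variables are already distinct, so no renaming is needed.
Pull the quantifiers to the front (each side's bound variable is not free in the other side):
  ∃m ∀p (C(m) ∧ ¬D(p,p))
The prefix is ∃m ∀p: 1 universal, 1 existential.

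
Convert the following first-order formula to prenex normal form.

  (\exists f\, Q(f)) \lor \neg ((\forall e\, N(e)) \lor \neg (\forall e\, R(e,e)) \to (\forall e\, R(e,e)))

\exists f\, \forall e\, \exists q\, \exists b\, (Q(f) \lor (N(e) \lor \neg R(q,q)) \land \neg R(b,b))

Eliminate → and ↔ using ¬ and ∨.
  (\exists f\, Q(f)) \lor \neg (\neg ((\forall e\, N(e)) \lor \neg (\forall e\, R(e,e))) \lor (\forall e\, R(e,e)))
Move each ¬ inward, flipping quantifiers it crosses:
  (\exists f\, Q(f)) \lor ((\forall e\, N(e)) \lor (\exists e\, \neg R(e,e))) \land (\exists e\, \neg R(e,e))
Rename bound variables to avoid capture: e↦q, e↦b.
  (\exists f\, Q(f)) \lor ((\forall e\, N(e)) \lor (\exists q\, \neg R(q,q))) \land (\exists b\, \neg R(b,b))
Pull the quantifiers to the front (each side's bound variable is not free in the other side):
  \exists f\, \forall e\, \exists q\, \exists b\, (Q(f) \lor (N(e) \lor \neg R(q,q)) \land \neg R(b,b))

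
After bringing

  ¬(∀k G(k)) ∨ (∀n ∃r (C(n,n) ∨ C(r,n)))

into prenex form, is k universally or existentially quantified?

Push ¬ through the quantifiers and connectives to reach negation normal form:
  (∃k ¬G(k)) ∨ (∀n ∃r (C(n,n) ∨ C(r,n)))
Extract every quantifier outward, since the variables are now distinct and don't occur free across branches:
  ∃k ∀n ∃r (¬G(k) ∨ C(n,n) ∨ C(r,n))
The quantifier ∀k sits under an odd number of negations, so it flips to ∃k.

existential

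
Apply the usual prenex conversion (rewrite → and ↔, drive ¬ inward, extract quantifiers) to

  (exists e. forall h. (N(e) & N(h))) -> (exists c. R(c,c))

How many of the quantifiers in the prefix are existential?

2

Eliminate → and ↔ using ¬ and ∨.
  ~(exists e. forall h. (N(e) & N(h))) | (exists c. R(c,c))
Drive negations inward (¬∀x A ≡ ∃x ¬A, ¬∃x A ≡ ∀x ¬A, De Morgan for ∧/∨):
  (forall e. exists h. (~N(e) | ~N(h))) | (exists c. R(c,c))
Finally move all quantifiers to the prefix:
  forall e. exists h. exists c. (~N(e) | ~N(h) | R(c,c))
The prefix is forall e exists h exists c: 1 universal, 2 existential.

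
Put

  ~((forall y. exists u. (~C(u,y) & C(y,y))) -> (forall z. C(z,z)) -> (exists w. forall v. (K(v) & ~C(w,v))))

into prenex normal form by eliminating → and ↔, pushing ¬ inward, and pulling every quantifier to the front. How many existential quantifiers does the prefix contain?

2

First replace A → B with ¬A ∨ B.
  ~(~(forall y. exists u. (~C(u,y) & C(y,y))) | ~(forall z. C(z,z)) | (exists w. forall v. (K(v) & ~C(w,v))))
Drive negations inward (¬∀x A ≡ ∃x ¬A, ¬∃x A ≡ ∀x ¬A, De Morgan for ∧/∨):
  (forall y. exists u. (~C(u,y) & C(y,y))) & (forall z. C(z,z)) & (forall w. exists v. (~K(v) | C(w,v)))
Extract every quantifier outward, since the variables are now distinct and don't occur free across branches:
  forall y. exists u. forall z. forall w. exists v. (~C(u,y) & C(y,y) & C(z,z) & (~K(v) | C(w,v)))
The prefix is forall y exists u forall z forall w exists v: 3 universal, 2 existential.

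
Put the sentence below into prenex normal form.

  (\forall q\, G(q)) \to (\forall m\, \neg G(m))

Rewrite implications/biconditionals: A → B as ¬A ∨ B.
  \neg (\forall q\, G(q)) \lor (\forall m\, \neg G(m))
Push ¬ through the quantifiers and connectives to reach negation normal form:
  (\exists q\, \neg G(q)) \lor (\forall m\, \neg G(m))
All bound variables are already distinct, so no renaming is needed.
Extract every quantifier outward, since the variables are now distinct and don't occur free across branches:
  \exists q\, \forall m\, (\neg G(q) \lor \neg G(m))

\exists q\, \forall m\, (\neg G(q) \lor \neg G(m))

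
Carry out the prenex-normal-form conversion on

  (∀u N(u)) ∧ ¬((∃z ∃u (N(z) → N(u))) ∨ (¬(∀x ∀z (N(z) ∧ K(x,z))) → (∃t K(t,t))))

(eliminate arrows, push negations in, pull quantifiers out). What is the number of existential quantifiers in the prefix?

2

Rewrite implications/biconditionals: A → B as ¬A ∨ B.
  (∀u N(u)) ∧ ¬((∃z ∃u (¬N(z) ∨ N(u))) ∨ ¬¬(∀x ∀z (N(z) ∧ K(x,z))) ∨ (∃t K(t,t)))
Push ¬ through the quantifiers and connectives to reach negation normal form:
  (∀u N(u)) ∧ (∀z ∀u (N(z) ∧ ¬N(u))) ∧ (∃x ∃z (¬N(z) ∨ ¬K(x,z))) ∧ (∀t ¬K(t,t))
Rename bound variables to avoid capture: u↦r, z↦v.
  (∀u N(u)) ∧ (∀z ∀r (N(z) ∧ ¬N(r))) ∧ (∃x ∃v (¬N(v) ∨ ¬K(x,v))) ∧ (∀t ¬K(t,t))
Extract every quantifier outward, since the variables are now distinct and don't occur free across branches:
  ∀u ∀z ∀r ∃x ∃v ∀t (N(u) ∧ N(z) ∧ ¬N(r) ∧ (¬N(v) ∨ ¬K(x,v)) ∧ ¬K(t,t))
The prefix is ∀u ∀z ∀r ∃x ∃v ∀t: 4 universal, 2 existential.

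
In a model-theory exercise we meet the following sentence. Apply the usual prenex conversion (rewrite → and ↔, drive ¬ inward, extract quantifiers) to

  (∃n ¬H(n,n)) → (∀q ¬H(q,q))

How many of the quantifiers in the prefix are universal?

Rewrite implications/biconditionals: A → B as ¬A ∨ B.
  ¬(∃n ¬H(n,n)) ∨ (∀q ¬H(q,q))
Drive negations inward (¬∀x A ≡ ∃x ¬A, ¬∃x A ≡ ∀x ¬A, De Morgan for ∧/∨):
  (∀n H(n,n)) ∨ (∀q ¬H(q,q))
Extract every quantifier outward, since the variables are now distinct and don't occur free across branches:
  ∀n ∀q (H(n,n) ∨ ¬H(q,q))
The prefix is ∀n ∀q: 2 universal, 0 existential.

2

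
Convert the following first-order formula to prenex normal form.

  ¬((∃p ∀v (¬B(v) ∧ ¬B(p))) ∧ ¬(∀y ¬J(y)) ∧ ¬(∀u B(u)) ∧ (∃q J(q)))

∀p ∃v ∀y ∀u ∀q (B(v) ∨ B(p) ∨ ¬J(y) ∨ B(u) ∨ ¬J(q))

Push ¬ through the quantifiers and connectives to reach negation normal form:
  (∀p ∃v (B(v) ∨ B(p))) ∨ (∀y ¬J(y)) ∨ (∀u B(u)) ∨ (∀q ¬J(q))
All bound variables are already distinct, so no renaming is needed.
Extract every quantifier outward, since the variables are now distinct and don't occur free across branches:
  ∀p ∃v ∀y ∀u ∀q (B(v) ∨ B(p) ∨ ¬J(y) ∨ B(u) ∨ ¬J(q))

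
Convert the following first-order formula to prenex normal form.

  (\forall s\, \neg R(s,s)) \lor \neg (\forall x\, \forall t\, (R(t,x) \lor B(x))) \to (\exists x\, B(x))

\exists s\, \forall x\, \forall t\, \exists q\, (R(s,s) \land (R(t,x) \lor B(x)) \lor B(q))

First replace A → B with ¬A ∨ B.
  \neg ((\forall s\, \neg R(s,s)) \lor \neg (\forall x\, \forall t\, (R(t,x) \lor B(x)))) \lor (\exists x\, B(x))
Push ¬ through the quantifiers and connectives to reach negation normal form:
  (\exists s\, R(s,s)) \land (\forall x\, \forall t\, (R(t,x) \lor B(x))) \lor (\exists x\, B(x))
Standardize variables apart so no two quantifiers bind the same name: x↦q.
  (\exists s\, R(s,s)) \land (\forall x\, \forall t\, (R(t,x) \lor B(x))) \lor (\exists q\, B(q))
Pull the quantifiers to the front (each side's bound variable is not free in the other side):
  \exists s\, \forall x\, \forall t\, \exists q\, (R(s,s) \land (R(t,x) \lor B(x)) \lor B(q))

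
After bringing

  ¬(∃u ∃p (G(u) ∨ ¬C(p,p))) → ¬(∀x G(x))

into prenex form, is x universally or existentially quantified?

Rewrite implications/biconditionals: A → B as ¬A ∨ B.
  ¬¬(∃u ∃p (G(u) ∨ ¬C(p,p))) ∨ ¬(∀x G(x))
Push ¬ through the quantifiers and connectives to reach negation normal form:
  (∃u ∃p (G(u) ∨ ¬C(p,p))) ∨ (∃x ¬G(x))
All bound variables are already distinct, so no renaming is needed.
Finally move all quantifiers to the prefix:
  ∃u ∃p ∃x (G(u) ∨ ¬C(p,p) ∨ ¬G(x))
The quantifier ∀x sits under an odd number of negations (counting the antecedent side of each →), so it flips to ∃x.

existential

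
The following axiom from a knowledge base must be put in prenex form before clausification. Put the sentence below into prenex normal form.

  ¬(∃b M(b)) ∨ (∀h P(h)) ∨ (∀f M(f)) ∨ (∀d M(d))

∀b ∀h ∀f ∀d (¬M(b) ∨ P(h) ∨ M(f) ∨ M(d))

Drive negations inward (¬∀x A ≡ ∃x ¬A, ¬∃x A ≡ ∀x ¬A, De Morgan for ∧/∨):
  (∀b ¬M(b)) ∨ (∀h P(h)) ∨ (∀f M(f)) ∨ (∀d M(d))
All bound variables are already distinct, so no renaming is needed.
Pull the quantifiers to the front (each side's bound variable is not free in the other side):
  ∀b ∀h ∀f ∀d (¬M(b) ∨ P(h) ∨ M(f) ∨ M(d))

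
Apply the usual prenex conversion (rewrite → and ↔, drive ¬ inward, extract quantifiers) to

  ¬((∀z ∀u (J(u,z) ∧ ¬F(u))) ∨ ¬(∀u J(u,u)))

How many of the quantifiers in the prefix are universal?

1

Drive negations inward (¬∀x A ≡ ∃x ¬A, ¬∃x A ≡ ∀x ¬A, De Morgan for ∧/∨):
  (∃z ∃u (¬J(u,z) ∨ F(u))) ∧ (∀u J(u,u))
Standardize variables apart so no two quantifiers bind the same name: u↦s.
  (∃z ∃u (¬J(u,z) ∨ F(u))) ∧ (∀s J(s,s))
Extract every quantifier outward, since the variables are now distinct and don't occur free across branches:
  ∃z ∃u ∀s ((¬J(u,z) ∨ F(u)) ∧ J(s,s))
The prefix is ∃z ∃u ∀s: 1 universal, 2 existential.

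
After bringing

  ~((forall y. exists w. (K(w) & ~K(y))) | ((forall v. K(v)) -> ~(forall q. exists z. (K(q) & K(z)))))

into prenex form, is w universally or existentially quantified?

Eliminate → and ↔ using ¬ and ∨.
  ~((forall y. exists w. (K(w) & ~K(y))) | ~(forall v. K(v)) | ~(forall q. exists z. (K(q) & K(z))))
Push ¬ through the quantifiers and connectives to reach negation normal form:
  (exists y. forall w. (~K(w) | K(y))) & (forall v. K(v)) & (forall q. exists z. (K(q) & K(z)))
All bound variables are already distinct, so no renaming is needed.
Finally move all quantifiers to the prefix:
  exists y. forall w. forall v. forall q. exists z. ((~K(w) | K(y)) & K(v) & K(q) & K(z))
The quantifier exists w sits under an odd number of negations (counting the antecedent side of each →), so it flips to forall w.

universal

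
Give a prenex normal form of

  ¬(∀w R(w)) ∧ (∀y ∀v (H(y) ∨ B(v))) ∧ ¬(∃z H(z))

∃w ∀y ∀v ∀z (¬R(w) ∧ (H(y) ∨ B(v)) ∧ ¬H(z))

Drive negations inward (¬∀x A ≡ ∃x ¬A, ¬∃x A ≡ ∀x ¬A, De Morgan for ∧/∨):
  (∃w ¬R(w)) ∧ (∀y ∀v (H(y) ∨ B(v))) ∧ (∀z ¬H(z))
All bound variables are already distinct, so no renaming is needed.
Extract every quantifier outward, since the variables are now distinct and don't occur free across branches:
  ∃w ∀y ∀v ∀z (¬R(w) ∧ (H(y) ∨ B(v)) ∧ ¬H(z))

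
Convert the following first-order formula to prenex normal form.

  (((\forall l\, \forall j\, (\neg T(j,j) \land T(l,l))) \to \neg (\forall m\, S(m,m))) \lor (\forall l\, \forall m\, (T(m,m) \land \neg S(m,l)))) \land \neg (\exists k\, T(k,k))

First replace A → B with ¬A ∨ B.
  (\neg (\forall l\, \forall j\, (\neg T(j,j) \land T(l,l))) \lor \neg (\forall m\, S(m,m)) \lor (\forall l\, \forall m\, (T(m,m) \land \neg S(m,l)))) \land \neg (\exists k\, T(k,k))
Move each ¬ inward, flipping quantifiers it crosses:
  ((\exists l\, \exists j\, (T(j,j) \lor \neg T(l,l))) \lor (\exists m\, \neg S(m,m)) \lor (\forall l\, \forall m\, (T(m,m) \land \neg S(m,l)))) \land (\forall k\, \neg T(k,k))
Standardize variables apart so no two quantifiers bind the same name: l↦y, m↦b.
  ((\exists l\, \exists j\, (T(j,j) \lor \neg T(l,l))) \lor (\exists m\, \neg S(m,m)) \lor (\forall y\, \forall b\, (T(b,b) \land \neg S(b,y)))) \land (\forall k\, \neg T(k,k))
Finally move all quantifiers to the prefix:
  \exists l\, \exists j\, \exists m\, \forall y\, \forall b\, \forall k\, ((T(j,j) \lor \neg T(l,l) \lor \neg S(m,m) \lor T(b,b) \land \neg S(b,y)) \land \neg T(k,k))

\exists l\, \exists j\, \exists m\, \forall y\, \forall b\, \forall k\, ((T(j,j) \lor \neg T(l,l) \lor \neg S(m,m) \lor T(b,b) \land \neg S(b,y)) \land \neg T(k,k))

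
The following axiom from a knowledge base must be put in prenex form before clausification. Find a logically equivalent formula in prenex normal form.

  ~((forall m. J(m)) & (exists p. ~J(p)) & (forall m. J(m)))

exists m. forall p. exists z. (~J(m) | J(p) | ~J(z))

Move each ¬ inward, flipping quantifiers it crosses:
  (exists m. ~J(m)) | (forall p. J(p)) | (exists m. ~J(m))
Standardize variables apart so no two quantifiers bind the same name: m↦z.
  (exists m. ~J(m)) | (forall p. J(p)) | (exists z. ~J(z))
Extract every quantifier outward, since the variables are now distinct and don't occur free across branches:
  exists m. forall p. exists z. (~J(m) | J(p) | ~J(z))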